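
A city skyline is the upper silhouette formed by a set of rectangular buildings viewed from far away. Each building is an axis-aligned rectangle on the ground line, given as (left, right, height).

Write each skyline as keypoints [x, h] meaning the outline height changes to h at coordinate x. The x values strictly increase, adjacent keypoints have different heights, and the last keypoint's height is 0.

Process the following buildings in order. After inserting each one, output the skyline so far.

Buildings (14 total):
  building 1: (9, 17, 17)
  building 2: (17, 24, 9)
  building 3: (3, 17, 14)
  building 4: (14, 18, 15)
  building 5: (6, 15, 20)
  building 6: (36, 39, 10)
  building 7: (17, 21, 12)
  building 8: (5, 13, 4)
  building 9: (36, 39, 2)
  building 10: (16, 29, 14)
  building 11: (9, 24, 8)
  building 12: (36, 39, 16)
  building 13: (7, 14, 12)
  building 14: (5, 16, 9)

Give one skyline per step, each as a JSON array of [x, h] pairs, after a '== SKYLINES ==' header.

== SKYLINES ==
[[9,17],[17,0]]
[[9,17],[17,9],[24,0]]
[[3,14],[9,17],[17,9],[24,0]]
[[3,14],[9,17],[17,15],[18,9],[24,0]]
[[3,14],[6,20],[15,17],[17,15],[18,9],[24,0]]
[[3,14],[6,20],[15,17],[17,15],[18,9],[24,0],[36,10],[39,0]]
[[3,14],[6,20],[15,17],[17,15],[18,12],[21,9],[24,0],[36,10],[39,0]]
[[3,14],[6,20],[15,17],[17,15],[18,12],[21,9],[24,0],[36,10],[39,0]]
[[3,14],[6,20],[15,17],[17,15],[18,12],[21,9],[24,0],[36,10],[39,0]]
[[3,14],[6,20],[15,17],[17,15],[18,14],[29,0],[36,10],[39,0]]
[[3,14],[6,20],[15,17],[17,15],[18,14],[29,0],[36,10],[39,0]]
[[3,14],[6,20],[15,17],[17,15],[18,14],[29,0],[36,16],[39,0]]
[[3,14],[6,20],[15,17],[17,15],[18,14],[29,0],[36,16],[39,0]]
[[3,14],[6,20],[15,17],[17,15],[18,14],[29,0],[36,16],[39,0]]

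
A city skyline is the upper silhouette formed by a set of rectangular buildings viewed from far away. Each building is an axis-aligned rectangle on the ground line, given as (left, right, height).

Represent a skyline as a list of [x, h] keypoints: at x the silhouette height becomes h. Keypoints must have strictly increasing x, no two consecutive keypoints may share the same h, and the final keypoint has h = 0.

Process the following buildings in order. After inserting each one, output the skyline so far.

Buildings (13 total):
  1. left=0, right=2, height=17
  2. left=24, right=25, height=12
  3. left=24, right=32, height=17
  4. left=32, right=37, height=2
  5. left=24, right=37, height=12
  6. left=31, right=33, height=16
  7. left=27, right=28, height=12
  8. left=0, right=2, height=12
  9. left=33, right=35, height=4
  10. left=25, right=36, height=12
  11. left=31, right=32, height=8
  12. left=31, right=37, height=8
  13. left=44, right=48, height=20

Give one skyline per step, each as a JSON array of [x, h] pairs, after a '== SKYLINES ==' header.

== SKYLINES ==
[[0,17],[2,0]]
[[0,17],[2,0],[24,12],[25,0]]
[[0,17],[2,0],[24,17],[32,0]]
[[0,17],[2,0],[24,17],[32,2],[37,0]]
[[0,17],[2,0],[24,17],[32,12],[37,0]]
[[0,17],[2,0],[24,17],[32,16],[33,12],[37,0]]
[[0,17],[2,0],[24,17],[32,16],[33,12],[37,0]]
[[0,17],[2,0],[24,17],[32,16],[33,12],[37,0]]
[[0,17],[2,0],[24,17],[32,16],[33,12],[37,0]]
[[0,17],[2,0],[24,17],[32,16],[33,12],[37,0]]
[[0,17],[2,0],[24,17],[32,16],[33,12],[37,0]]
[[0,17],[2,0],[24,17],[32,16],[33,12],[37,0]]
[[0,17],[2,0],[24,17],[32,16],[33,12],[37,0],[44,20],[48,0]]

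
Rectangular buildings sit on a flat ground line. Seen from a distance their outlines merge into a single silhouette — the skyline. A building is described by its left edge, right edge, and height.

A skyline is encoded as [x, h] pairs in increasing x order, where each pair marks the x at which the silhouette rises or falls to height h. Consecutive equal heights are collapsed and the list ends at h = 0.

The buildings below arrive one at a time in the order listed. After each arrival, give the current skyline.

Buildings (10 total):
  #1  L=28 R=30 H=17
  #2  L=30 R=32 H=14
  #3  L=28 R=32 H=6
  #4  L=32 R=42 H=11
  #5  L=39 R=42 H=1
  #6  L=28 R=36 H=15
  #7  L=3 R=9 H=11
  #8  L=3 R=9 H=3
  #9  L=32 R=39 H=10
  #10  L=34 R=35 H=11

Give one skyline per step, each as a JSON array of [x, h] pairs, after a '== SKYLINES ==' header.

== SKYLINES ==
[[28,17],[30,0]]
[[28,17],[30,14],[32,0]]
[[28,17],[30,14],[32,0]]
[[28,17],[30,14],[32,11],[42,0]]
[[28,17],[30,14],[32,11],[42,0]]
[[28,17],[30,15],[36,11],[42,0]]
[[3,11],[9,0],[28,17],[30,15],[36,11],[42,0]]
[[3,11],[9,0],[28,17],[30,15],[36,11],[42,0]]
[[3,11],[9,0],[28,17],[30,15],[36,11],[42,0]]
[[3,11],[9,0],[28,17],[30,15],[36,11],[42,0]]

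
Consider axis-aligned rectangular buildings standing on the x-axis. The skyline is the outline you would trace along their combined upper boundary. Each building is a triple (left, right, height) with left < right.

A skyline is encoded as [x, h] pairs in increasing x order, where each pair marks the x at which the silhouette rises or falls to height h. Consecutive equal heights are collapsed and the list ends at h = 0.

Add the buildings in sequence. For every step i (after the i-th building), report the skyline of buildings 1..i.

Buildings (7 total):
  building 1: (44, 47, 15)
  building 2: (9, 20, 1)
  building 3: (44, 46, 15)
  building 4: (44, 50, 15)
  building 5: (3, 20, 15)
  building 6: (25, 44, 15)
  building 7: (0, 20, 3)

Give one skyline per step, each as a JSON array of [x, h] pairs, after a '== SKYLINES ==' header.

== SKYLINES ==
[[44,15],[47,0]]
[[9,1],[20,0],[44,15],[47,0]]
[[9,1],[20,0],[44,15],[47,0]]
[[9,1],[20,0],[44,15],[50,0]]
[[3,15],[20,0],[44,15],[50,0]]
[[3,15],[20,0],[25,15],[50,0]]
[[0,3],[3,15],[20,0],[25,15],[50,0]]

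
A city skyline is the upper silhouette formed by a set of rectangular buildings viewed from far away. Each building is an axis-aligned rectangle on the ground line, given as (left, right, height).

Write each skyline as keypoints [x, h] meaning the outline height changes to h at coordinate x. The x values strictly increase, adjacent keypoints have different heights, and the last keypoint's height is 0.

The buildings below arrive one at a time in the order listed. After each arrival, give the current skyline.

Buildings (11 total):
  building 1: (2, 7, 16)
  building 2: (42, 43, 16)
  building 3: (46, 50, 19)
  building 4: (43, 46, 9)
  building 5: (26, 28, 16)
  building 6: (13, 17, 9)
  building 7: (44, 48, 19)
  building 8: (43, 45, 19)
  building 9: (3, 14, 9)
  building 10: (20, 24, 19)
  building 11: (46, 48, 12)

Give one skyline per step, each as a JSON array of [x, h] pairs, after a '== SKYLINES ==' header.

== SKYLINES ==
[[2,16],[7,0]]
[[2,16],[7,0],[42,16],[43,0]]
[[2,16],[7,0],[42,16],[43,0],[46,19],[50,0]]
[[2,16],[7,0],[42,16],[43,9],[46,19],[50,0]]
[[2,16],[7,0],[26,16],[28,0],[42,16],[43,9],[46,19],[50,0]]
[[2,16],[7,0],[13,9],[17,0],[26,16],[28,0],[42,16],[43,9],[46,19],[50,0]]
[[2,16],[7,0],[13,9],[17,0],[26,16],[28,0],[42,16],[43,9],[44,19],[50,0]]
[[2,16],[7,0],[13,9],[17,0],[26,16],[28,0],[42,16],[43,19],[50,0]]
[[2,16],[7,9],[17,0],[26,16],[28,0],[42,16],[43,19],[50,0]]
[[2,16],[7,9],[17,0],[20,19],[24,0],[26,16],[28,0],[42,16],[43,19],[50,0]]
[[2,16],[7,9],[17,0],[20,19],[24,0],[26,16],[28,0],[42,16],[43,19],[50,0]]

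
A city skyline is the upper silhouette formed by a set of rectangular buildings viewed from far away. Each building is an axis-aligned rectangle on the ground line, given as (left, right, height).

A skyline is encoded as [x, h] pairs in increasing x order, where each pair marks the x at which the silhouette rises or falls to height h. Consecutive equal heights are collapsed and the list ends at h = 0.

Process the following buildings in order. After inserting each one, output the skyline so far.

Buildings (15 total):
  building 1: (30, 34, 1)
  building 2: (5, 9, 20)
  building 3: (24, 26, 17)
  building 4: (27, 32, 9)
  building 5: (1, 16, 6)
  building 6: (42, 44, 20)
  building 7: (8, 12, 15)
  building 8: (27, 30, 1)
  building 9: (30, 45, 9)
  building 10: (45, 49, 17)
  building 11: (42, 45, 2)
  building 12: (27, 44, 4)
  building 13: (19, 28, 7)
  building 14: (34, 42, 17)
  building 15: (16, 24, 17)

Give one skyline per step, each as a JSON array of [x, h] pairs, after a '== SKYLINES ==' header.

== SKYLINES ==
[[30,1],[34,0]]
[[5,20],[9,0],[30,1],[34,0]]
[[5,20],[9,0],[24,17],[26,0],[30,1],[34,0]]
[[5,20],[9,0],[24,17],[26,0],[27,9],[32,1],[34,0]]
[[1,6],[5,20],[9,6],[16,0],[24,17],[26,0],[27,9],[32,1],[34,0]]
[[1,6],[5,20],[9,6],[16,0],[24,17],[26,0],[27,9],[32,1],[34,0],[42,20],[44,0]]
[[1,6],[5,20],[9,15],[12,6],[16,0],[24,17],[26,0],[27,9],[32,1],[34,0],[42,20],[44,0]]
[[1,6],[5,20],[9,15],[12,6],[16,0],[24,17],[26,0],[27,9],[32,1],[34,0],[42,20],[44,0]]
[[1,6],[5,20],[9,15],[12,6],[16,0],[24,17],[26,0],[27,9],[42,20],[44,9],[45,0]]
[[1,6],[5,20],[9,15],[12,6],[16,0],[24,17],[26,0],[27,9],[42,20],[44,9],[45,17],[49,0]]
[[1,6],[5,20],[9,15],[12,6],[16,0],[24,17],[26,0],[27,9],[42,20],[44,9],[45,17],[49,0]]
[[1,6],[5,20],[9,15],[12,6],[16,0],[24,17],[26,0],[27,9],[42,20],[44,9],[45,17],[49,0]]
[[1,6],[5,20],[9,15],[12,6],[16,0],[19,7],[24,17],[26,7],[27,9],[42,20],[44,9],[45,17],[49,0]]
[[1,6],[5,20],[9,15],[12,6],[16,0],[19,7],[24,17],[26,7],[27,9],[34,17],[42,20],[44,9],[45,17],[49,0]]
[[1,6],[5,20],[9,15],[12,6],[16,17],[26,7],[27,9],[34,17],[42,20],[44,9],[45,17],[49,0]]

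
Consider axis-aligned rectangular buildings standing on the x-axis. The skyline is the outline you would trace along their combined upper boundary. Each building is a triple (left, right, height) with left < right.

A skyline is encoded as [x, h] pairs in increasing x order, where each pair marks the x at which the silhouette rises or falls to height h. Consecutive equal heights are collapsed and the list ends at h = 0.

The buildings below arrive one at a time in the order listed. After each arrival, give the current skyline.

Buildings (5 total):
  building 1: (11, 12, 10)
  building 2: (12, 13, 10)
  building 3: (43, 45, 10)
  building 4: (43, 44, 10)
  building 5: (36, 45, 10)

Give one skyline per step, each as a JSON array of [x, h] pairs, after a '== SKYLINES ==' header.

== SKYLINES ==
[[11,10],[12,0]]
[[11,10],[13,0]]
[[11,10],[13,0],[43,10],[45,0]]
[[11,10],[13,0],[43,10],[45,0]]
[[11,10],[13,0],[36,10],[45,0]]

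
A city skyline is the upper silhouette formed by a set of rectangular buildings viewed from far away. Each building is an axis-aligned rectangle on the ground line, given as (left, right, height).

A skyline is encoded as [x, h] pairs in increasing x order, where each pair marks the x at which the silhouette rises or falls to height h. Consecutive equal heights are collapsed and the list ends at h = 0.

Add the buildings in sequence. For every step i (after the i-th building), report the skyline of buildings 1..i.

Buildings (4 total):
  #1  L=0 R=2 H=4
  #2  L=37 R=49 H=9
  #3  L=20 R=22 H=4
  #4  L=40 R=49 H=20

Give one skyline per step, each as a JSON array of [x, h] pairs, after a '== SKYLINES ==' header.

== SKYLINES ==
[[0,4],[2,0]]
[[0,4],[2,0],[37,9],[49,0]]
[[0,4],[2,0],[20,4],[22,0],[37,9],[49,0]]
[[0,4],[2,0],[20,4],[22,0],[37,9],[40,20],[49,0]]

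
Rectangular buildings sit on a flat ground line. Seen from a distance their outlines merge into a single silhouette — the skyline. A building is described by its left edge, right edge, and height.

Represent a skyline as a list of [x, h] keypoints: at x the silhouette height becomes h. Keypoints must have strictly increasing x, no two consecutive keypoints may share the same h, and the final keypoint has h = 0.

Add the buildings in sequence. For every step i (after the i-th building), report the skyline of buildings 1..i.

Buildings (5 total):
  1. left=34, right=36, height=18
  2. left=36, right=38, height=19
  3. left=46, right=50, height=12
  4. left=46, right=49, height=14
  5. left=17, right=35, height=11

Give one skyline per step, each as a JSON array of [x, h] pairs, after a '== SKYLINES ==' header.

== SKYLINES ==
[[34,18],[36,0]]
[[34,18],[36,19],[38,0]]
[[34,18],[36,19],[38,0],[46,12],[50,0]]
[[34,18],[36,19],[38,0],[46,14],[49,12],[50,0]]
[[17,11],[34,18],[36,19],[38,0],[46,14],[49,12],[50,0]]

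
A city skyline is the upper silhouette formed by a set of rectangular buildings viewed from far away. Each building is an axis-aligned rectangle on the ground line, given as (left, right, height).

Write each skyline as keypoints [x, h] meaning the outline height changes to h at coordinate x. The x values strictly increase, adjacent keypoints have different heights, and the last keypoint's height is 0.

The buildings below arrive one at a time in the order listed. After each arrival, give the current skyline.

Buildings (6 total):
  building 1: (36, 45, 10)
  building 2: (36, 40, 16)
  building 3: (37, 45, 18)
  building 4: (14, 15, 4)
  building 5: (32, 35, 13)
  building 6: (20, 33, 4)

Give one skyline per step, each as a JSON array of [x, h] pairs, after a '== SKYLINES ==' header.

== SKYLINES ==
[[36,10],[45,0]]
[[36,16],[40,10],[45,0]]
[[36,16],[37,18],[45,0]]
[[14,4],[15,0],[36,16],[37,18],[45,0]]
[[14,4],[15,0],[32,13],[35,0],[36,16],[37,18],[45,0]]
[[14,4],[15,0],[20,4],[32,13],[35,0],[36,16],[37,18],[45,0]]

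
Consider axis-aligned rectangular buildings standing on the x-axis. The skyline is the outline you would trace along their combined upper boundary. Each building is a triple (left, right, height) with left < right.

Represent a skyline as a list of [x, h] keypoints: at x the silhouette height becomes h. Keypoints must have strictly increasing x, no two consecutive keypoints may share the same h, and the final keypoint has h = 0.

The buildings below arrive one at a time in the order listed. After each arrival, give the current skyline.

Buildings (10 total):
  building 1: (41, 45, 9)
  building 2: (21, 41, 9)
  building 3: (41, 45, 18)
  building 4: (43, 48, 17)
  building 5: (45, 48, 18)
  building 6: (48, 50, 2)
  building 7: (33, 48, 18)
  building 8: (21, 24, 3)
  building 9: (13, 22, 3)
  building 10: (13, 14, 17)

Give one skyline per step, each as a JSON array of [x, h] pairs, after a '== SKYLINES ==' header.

== SKYLINES ==
[[41,9],[45,0]]
[[21,9],[45,0]]
[[21,9],[41,18],[45,0]]
[[21,9],[41,18],[45,17],[48,0]]
[[21,9],[41,18],[48,0]]
[[21,9],[41,18],[48,2],[50,0]]
[[21,9],[33,18],[48,2],[50,0]]
[[21,9],[33,18],[48,2],[50,0]]
[[13,3],[21,9],[33,18],[48,2],[50,0]]
[[13,17],[14,3],[21,9],[33,18],[48,2],[50,0]]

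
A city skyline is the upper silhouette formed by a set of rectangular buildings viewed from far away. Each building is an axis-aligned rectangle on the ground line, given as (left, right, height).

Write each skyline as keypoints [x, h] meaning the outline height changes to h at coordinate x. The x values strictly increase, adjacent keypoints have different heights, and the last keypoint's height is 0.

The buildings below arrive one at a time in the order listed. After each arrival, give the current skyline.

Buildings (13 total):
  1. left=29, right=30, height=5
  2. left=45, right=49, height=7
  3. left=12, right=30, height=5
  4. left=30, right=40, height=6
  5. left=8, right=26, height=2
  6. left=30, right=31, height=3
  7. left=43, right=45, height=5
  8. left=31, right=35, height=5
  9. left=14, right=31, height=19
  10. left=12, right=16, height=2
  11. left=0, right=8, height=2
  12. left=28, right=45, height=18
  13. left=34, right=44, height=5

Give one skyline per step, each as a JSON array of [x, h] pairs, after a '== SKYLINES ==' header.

== SKYLINES ==
[[29,5],[30,0]]
[[29,5],[30,0],[45,7],[49,0]]
[[12,5],[30,0],[45,7],[49,0]]
[[12,5],[30,6],[40,0],[45,7],[49,0]]
[[8,2],[12,5],[30,6],[40,0],[45,7],[49,0]]
[[8,2],[12,5],[30,6],[40,0],[45,7],[49,0]]
[[8,2],[12,5],[30,6],[40,0],[43,5],[45,7],[49,0]]
[[8,2],[12,5],[30,6],[40,0],[43,5],[45,7],[49,0]]
[[8,2],[12,5],[14,19],[31,6],[40,0],[43,5],[45,7],[49,0]]
[[8,2],[12,5],[14,19],[31,6],[40,0],[43,5],[45,7],[49,0]]
[[0,2],[12,5],[14,19],[31,6],[40,0],[43,5],[45,7],[49,0]]
[[0,2],[12,5],[14,19],[31,18],[45,7],[49,0]]
[[0,2],[12,5],[14,19],[31,18],[45,7],[49,0]]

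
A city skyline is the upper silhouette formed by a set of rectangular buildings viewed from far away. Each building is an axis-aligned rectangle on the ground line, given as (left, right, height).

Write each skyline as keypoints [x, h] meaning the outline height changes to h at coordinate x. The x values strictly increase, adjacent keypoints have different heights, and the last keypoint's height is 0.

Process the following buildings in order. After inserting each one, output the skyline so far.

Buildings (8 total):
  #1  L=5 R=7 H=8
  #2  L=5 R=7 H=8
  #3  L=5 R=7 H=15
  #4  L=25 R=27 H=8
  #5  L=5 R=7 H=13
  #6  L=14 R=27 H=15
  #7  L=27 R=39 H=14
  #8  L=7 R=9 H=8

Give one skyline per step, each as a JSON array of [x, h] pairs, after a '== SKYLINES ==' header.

== SKYLINES ==
[[5,8],[7,0]]
[[5,8],[7,0]]
[[5,15],[7,0]]
[[5,15],[7,0],[25,8],[27,0]]
[[5,15],[7,0],[25,8],[27,0]]
[[5,15],[7,0],[14,15],[27,0]]
[[5,15],[7,0],[14,15],[27,14],[39,0]]
[[5,15],[7,8],[9,0],[14,15],[27,14],[39,0]]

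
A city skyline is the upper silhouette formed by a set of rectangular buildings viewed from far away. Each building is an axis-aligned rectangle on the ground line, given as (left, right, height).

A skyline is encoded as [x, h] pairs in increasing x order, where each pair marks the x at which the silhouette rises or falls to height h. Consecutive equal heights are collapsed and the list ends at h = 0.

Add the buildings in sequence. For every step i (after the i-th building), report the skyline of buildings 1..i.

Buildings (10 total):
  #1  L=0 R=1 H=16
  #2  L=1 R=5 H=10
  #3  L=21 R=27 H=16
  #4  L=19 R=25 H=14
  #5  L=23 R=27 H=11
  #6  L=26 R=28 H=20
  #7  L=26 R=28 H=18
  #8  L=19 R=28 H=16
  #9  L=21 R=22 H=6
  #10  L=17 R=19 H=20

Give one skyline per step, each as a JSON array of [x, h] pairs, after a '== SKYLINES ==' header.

== SKYLINES ==
[[0,16],[1,0]]
[[0,16],[1,10],[5,0]]
[[0,16],[1,10],[5,0],[21,16],[27,0]]
[[0,16],[1,10],[5,0],[19,14],[21,16],[27,0]]
[[0,16],[1,10],[5,0],[19,14],[21,16],[27,0]]
[[0,16],[1,10],[5,0],[19,14],[21,16],[26,20],[28,0]]
[[0,16],[1,10],[5,0],[19,14],[21,16],[26,20],[28,0]]
[[0,16],[1,10],[5,0],[19,16],[26,20],[28,0]]
[[0,16],[1,10],[5,0],[19,16],[26,20],[28,0]]
[[0,16],[1,10],[5,0],[17,20],[19,16],[26,20],[28,0]]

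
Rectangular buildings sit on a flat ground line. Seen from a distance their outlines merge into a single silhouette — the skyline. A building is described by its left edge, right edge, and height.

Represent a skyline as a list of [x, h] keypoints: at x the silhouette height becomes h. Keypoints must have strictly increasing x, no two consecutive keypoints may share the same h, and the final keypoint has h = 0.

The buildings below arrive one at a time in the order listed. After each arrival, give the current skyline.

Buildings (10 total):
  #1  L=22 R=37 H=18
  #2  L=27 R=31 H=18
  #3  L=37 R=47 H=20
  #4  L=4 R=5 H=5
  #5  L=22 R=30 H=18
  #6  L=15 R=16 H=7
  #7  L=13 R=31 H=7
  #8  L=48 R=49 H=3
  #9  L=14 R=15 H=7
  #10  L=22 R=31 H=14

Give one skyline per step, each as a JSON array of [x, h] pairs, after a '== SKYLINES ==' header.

== SKYLINES ==
[[22,18],[37,0]]
[[22,18],[37,0]]
[[22,18],[37,20],[47,0]]
[[4,5],[5,0],[22,18],[37,20],[47,0]]
[[4,5],[5,0],[22,18],[37,20],[47,0]]
[[4,5],[5,0],[15,7],[16,0],[22,18],[37,20],[47,0]]
[[4,5],[5,0],[13,7],[22,18],[37,20],[47,0]]
[[4,5],[5,0],[13,7],[22,18],[37,20],[47,0],[48,3],[49,0]]
[[4,5],[5,0],[13,7],[22,18],[37,20],[47,0],[48,3],[49,0]]
[[4,5],[5,0],[13,7],[22,18],[37,20],[47,0],[48,3],[49,0]]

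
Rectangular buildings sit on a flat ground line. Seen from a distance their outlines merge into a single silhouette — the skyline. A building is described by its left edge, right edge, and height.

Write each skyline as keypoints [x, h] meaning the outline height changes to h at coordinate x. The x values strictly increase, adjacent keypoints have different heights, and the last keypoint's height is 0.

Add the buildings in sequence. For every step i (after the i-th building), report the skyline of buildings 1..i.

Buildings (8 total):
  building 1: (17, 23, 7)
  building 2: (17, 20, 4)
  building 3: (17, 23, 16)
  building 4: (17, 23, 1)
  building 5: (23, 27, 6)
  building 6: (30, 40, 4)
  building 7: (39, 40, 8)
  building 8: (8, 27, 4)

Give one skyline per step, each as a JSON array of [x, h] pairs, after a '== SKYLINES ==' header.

== SKYLINES ==
[[17,7],[23,0]]
[[17,7],[23,0]]
[[17,16],[23,0]]
[[17,16],[23,0]]
[[17,16],[23,6],[27,0]]
[[17,16],[23,6],[27,0],[30,4],[40,0]]
[[17,16],[23,6],[27,0],[30,4],[39,8],[40,0]]
[[8,4],[17,16],[23,6],[27,0],[30,4],[39,8],[40,0]]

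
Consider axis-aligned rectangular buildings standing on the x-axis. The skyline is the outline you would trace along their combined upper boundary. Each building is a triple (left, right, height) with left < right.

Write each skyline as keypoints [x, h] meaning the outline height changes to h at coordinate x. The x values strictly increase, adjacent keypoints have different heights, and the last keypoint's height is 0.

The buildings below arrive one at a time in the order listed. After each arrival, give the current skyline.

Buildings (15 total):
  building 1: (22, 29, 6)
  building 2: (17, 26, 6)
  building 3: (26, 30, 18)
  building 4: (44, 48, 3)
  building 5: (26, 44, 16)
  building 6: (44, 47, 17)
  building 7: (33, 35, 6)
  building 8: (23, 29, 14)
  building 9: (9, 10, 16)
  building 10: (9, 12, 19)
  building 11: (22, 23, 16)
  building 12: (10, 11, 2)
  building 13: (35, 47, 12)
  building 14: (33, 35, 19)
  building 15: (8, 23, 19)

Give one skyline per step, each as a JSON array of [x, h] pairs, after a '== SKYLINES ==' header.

== SKYLINES ==
[[22,6],[29,0]]
[[17,6],[29,0]]
[[17,6],[26,18],[30,0]]
[[17,6],[26,18],[30,0],[44,3],[48,0]]
[[17,6],[26,18],[30,16],[44,3],[48,0]]
[[17,6],[26,18],[30,16],[44,17],[47,3],[48,0]]
[[17,6],[26,18],[30,16],[44,17],[47,3],[48,0]]
[[17,6],[23,14],[26,18],[30,16],[44,17],[47,3],[48,0]]
[[9,16],[10,0],[17,6],[23,14],[26,18],[30,16],[44,17],[47,3],[48,0]]
[[9,19],[12,0],[17,6],[23,14],[26,18],[30,16],[44,17],[47,3],[48,0]]
[[9,19],[12,0],[17,6],[22,16],[23,14],[26,18],[30,16],[44,17],[47,3],[48,0]]
[[9,19],[12,0],[17,6],[22,16],[23,14],[26,18],[30,16],[44,17],[47,3],[48,0]]
[[9,19],[12,0],[17,6],[22,16],[23,14],[26,18],[30,16],[44,17],[47,3],[48,0]]
[[9,19],[12,0],[17,6],[22,16],[23,14],[26,18],[30,16],[33,19],[35,16],[44,17],[47,3],[48,0]]
[[8,19],[23,14],[26,18],[30,16],[33,19],[35,16],[44,17],[47,3],[48,0]]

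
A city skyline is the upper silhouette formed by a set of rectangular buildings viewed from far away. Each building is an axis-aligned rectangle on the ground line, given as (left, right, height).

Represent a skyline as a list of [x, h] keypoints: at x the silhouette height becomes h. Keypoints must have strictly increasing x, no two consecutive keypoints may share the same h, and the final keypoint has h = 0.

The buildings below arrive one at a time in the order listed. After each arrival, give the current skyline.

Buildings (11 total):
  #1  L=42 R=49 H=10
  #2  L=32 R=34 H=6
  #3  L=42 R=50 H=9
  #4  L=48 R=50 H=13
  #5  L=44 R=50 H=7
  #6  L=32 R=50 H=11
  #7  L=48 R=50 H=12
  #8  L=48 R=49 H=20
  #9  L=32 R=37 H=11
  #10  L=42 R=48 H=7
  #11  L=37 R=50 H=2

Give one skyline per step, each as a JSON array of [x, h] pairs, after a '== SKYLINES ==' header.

== SKYLINES ==
[[42,10],[49,0]]
[[32,6],[34,0],[42,10],[49,0]]
[[32,6],[34,0],[42,10],[49,9],[50,0]]
[[32,6],[34,0],[42,10],[48,13],[50,0]]
[[32,6],[34,0],[42,10],[48,13],[50,0]]
[[32,11],[48,13],[50,0]]
[[32,11],[48,13],[50,0]]
[[32,11],[48,20],[49,13],[50,0]]
[[32,11],[48,20],[49,13],[50,0]]
[[32,11],[48,20],[49,13],[50,0]]
[[32,11],[48,20],[49,13],[50,0]]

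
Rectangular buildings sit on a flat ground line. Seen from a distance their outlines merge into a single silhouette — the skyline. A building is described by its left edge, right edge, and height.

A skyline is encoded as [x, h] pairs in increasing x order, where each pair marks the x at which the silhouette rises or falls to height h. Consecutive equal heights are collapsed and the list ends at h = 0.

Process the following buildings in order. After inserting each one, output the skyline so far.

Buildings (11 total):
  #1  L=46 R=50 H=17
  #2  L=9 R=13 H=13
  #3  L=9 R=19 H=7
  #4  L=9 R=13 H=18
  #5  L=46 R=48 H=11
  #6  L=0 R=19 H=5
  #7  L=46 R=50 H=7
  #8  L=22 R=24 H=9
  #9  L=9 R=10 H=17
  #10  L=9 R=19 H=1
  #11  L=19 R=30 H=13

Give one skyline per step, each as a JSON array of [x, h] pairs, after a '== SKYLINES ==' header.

== SKYLINES ==
[[46,17],[50,0]]
[[9,13],[13,0],[46,17],[50,0]]
[[9,13],[13,7],[19,0],[46,17],[50,0]]
[[9,18],[13,7],[19,0],[46,17],[50,0]]
[[9,18],[13,7],[19,0],[46,17],[50,0]]
[[0,5],[9,18],[13,7],[19,0],[46,17],[50,0]]
[[0,5],[9,18],[13,7],[19,0],[46,17],[50,0]]
[[0,5],[9,18],[13,7],[19,0],[22,9],[24,0],[46,17],[50,0]]
[[0,5],[9,18],[13,7],[19,0],[22,9],[24,0],[46,17],[50,0]]
[[0,5],[9,18],[13,7],[19,0],[22,9],[24,0],[46,17],[50,0]]
[[0,5],[9,18],[13,7],[19,13],[30,0],[46,17],[50,0]]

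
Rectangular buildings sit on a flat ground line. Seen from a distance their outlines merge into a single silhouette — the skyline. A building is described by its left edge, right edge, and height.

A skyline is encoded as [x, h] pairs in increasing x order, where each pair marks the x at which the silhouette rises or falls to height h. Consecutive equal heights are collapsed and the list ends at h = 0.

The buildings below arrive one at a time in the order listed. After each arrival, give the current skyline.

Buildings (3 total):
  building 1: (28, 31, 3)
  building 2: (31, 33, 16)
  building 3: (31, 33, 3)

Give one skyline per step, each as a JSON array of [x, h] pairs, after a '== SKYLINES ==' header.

== SKYLINES ==
[[28,3],[31,0]]
[[28,3],[31,16],[33,0]]
[[28,3],[31,16],[33,0]]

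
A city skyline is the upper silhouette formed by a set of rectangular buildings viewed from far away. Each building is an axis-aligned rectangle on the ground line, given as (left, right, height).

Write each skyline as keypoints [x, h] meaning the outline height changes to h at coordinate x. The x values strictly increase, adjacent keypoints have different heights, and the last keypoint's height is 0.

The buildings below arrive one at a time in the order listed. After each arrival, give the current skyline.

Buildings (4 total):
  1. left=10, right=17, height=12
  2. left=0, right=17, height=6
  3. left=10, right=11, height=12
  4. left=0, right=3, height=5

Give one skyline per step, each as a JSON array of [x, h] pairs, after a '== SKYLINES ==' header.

== SKYLINES ==
[[10,12],[17,0]]
[[0,6],[10,12],[17,0]]
[[0,6],[10,12],[17,0]]
[[0,6],[10,12],[17,0]]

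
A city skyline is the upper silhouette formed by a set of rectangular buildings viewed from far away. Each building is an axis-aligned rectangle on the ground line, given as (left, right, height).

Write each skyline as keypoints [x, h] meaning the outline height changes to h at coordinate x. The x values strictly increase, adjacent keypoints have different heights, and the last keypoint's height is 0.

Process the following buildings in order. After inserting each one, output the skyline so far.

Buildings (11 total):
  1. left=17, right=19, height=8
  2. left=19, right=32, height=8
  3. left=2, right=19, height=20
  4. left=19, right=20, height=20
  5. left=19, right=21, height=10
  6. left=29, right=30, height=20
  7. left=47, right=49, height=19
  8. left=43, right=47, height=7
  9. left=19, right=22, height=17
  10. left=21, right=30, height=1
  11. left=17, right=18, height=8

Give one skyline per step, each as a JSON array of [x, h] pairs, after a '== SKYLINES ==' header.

== SKYLINES ==
[[17,8],[19,0]]
[[17,8],[32,0]]
[[2,20],[19,8],[32,0]]
[[2,20],[20,8],[32,0]]
[[2,20],[20,10],[21,8],[32,0]]
[[2,20],[20,10],[21,8],[29,20],[30,8],[32,0]]
[[2,20],[20,10],[21,8],[29,20],[30,8],[32,0],[47,19],[49,0]]
[[2,20],[20,10],[21,8],[29,20],[30,8],[32,0],[43,7],[47,19],[49,0]]
[[2,20],[20,17],[22,8],[29,20],[30,8],[32,0],[43,7],[47,19],[49,0]]
[[2,20],[20,17],[22,8],[29,20],[30,8],[32,0],[43,7],[47,19],[49,0]]
[[2,20],[20,17],[22,8],[29,20],[30,8],[32,0],[43,7],[47,19],[49,0]]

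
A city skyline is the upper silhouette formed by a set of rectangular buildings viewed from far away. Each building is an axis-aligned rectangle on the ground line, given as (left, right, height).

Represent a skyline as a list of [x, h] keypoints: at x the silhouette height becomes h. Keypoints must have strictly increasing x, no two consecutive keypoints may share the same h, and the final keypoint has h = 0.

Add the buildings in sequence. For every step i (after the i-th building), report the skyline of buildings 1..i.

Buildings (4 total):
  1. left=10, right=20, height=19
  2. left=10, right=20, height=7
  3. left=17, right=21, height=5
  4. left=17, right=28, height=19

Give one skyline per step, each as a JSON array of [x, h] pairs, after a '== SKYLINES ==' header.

== SKYLINES ==
[[10,19],[20,0]]
[[10,19],[20,0]]
[[10,19],[20,5],[21,0]]
[[10,19],[28,0]]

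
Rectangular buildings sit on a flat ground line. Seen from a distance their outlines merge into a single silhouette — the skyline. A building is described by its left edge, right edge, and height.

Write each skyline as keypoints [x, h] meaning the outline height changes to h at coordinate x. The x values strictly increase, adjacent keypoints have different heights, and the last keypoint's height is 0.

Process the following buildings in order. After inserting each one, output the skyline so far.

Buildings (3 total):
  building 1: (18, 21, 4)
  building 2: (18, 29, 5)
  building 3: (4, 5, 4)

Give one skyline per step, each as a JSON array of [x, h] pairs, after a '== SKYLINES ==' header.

== SKYLINES ==
[[18,4],[21,0]]
[[18,5],[29,0]]
[[4,4],[5,0],[18,5],[29,0]]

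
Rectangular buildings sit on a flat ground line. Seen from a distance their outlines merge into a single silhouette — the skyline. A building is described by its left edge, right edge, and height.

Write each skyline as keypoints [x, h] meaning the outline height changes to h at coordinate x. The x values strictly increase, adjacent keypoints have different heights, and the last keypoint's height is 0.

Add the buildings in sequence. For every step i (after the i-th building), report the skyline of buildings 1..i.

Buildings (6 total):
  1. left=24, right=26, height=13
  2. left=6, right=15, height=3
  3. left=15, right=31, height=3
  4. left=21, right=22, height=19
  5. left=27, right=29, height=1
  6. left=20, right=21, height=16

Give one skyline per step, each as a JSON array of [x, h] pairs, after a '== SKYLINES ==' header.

== SKYLINES ==
[[24,13],[26,0]]
[[6,3],[15,0],[24,13],[26,0]]
[[6,3],[24,13],[26,3],[31,0]]
[[6,3],[21,19],[22,3],[24,13],[26,3],[31,0]]
[[6,3],[21,19],[22,3],[24,13],[26,3],[31,0]]
[[6,3],[20,16],[21,19],[22,3],[24,13],[26,3],[31,0]]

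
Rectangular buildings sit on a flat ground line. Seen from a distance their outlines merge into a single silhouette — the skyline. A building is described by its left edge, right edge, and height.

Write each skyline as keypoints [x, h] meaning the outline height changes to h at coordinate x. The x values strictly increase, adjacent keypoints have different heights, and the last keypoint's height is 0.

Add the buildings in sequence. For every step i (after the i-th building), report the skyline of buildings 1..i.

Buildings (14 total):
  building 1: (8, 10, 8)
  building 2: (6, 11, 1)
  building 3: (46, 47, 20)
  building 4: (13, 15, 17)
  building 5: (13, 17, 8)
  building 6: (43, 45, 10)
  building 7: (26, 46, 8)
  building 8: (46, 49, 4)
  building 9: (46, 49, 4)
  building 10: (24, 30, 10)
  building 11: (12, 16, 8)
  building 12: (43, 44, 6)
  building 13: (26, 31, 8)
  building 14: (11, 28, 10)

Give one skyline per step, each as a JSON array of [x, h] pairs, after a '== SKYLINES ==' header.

== SKYLINES ==
[[8,8],[10,0]]
[[6,1],[8,8],[10,1],[11,0]]
[[6,1],[8,8],[10,1],[11,0],[46,20],[47,0]]
[[6,1],[8,8],[10,1],[11,0],[13,17],[15,0],[46,20],[47,0]]
[[6,1],[8,8],[10,1],[11,0],[13,17],[15,8],[17,0],[46,20],[47,0]]
[[6,1],[8,8],[10,1],[11,0],[13,17],[15,8],[17,0],[43,10],[45,0],[46,20],[47,0]]
[[6,1],[8,8],[10,1],[11,0],[13,17],[15,8],[17,0],[26,8],[43,10],[45,8],[46,20],[47,0]]
[[6,1],[8,8],[10,1],[11,0],[13,17],[15,8],[17,0],[26,8],[43,10],[45,8],[46,20],[47,4],[49,0]]
[[6,1],[8,8],[10,1],[11,0],[13,17],[15,8],[17,0],[26,8],[43,10],[45,8],[46,20],[47,4],[49,0]]
[[6,1],[8,8],[10,1],[11,0],[13,17],[15,8],[17,0],[24,10],[30,8],[43,10],[45,8],[46,20],[47,4],[49,0]]
[[6,1],[8,8],[10,1],[11,0],[12,8],[13,17],[15,8],[17,0],[24,10],[30,8],[43,10],[45,8],[46,20],[47,4],[49,0]]
[[6,1],[8,8],[10,1],[11,0],[12,8],[13,17],[15,8],[17,0],[24,10],[30,8],[43,10],[45,8],[46,20],[47,4],[49,0]]
[[6,1],[8,8],[10,1],[11,0],[12,8],[13,17],[15,8],[17,0],[24,10],[30,8],[43,10],[45,8],[46,20],[47,4],[49,0]]
[[6,1],[8,8],[10,1],[11,10],[13,17],[15,10],[30,8],[43,10],[45,8],[46,20],[47,4],[49,0]]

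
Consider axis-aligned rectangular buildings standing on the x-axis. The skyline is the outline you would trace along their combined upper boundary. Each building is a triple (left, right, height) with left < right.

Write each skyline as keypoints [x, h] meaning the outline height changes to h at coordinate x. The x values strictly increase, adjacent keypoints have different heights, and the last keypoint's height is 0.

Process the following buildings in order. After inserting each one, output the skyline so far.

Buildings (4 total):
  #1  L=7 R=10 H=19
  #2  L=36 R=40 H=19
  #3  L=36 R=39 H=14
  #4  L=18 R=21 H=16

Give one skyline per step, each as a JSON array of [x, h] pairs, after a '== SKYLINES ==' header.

== SKYLINES ==
[[7,19],[10,0]]
[[7,19],[10,0],[36,19],[40,0]]
[[7,19],[10,0],[36,19],[40,0]]
[[7,19],[10,0],[18,16],[21,0],[36,19],[40,0]]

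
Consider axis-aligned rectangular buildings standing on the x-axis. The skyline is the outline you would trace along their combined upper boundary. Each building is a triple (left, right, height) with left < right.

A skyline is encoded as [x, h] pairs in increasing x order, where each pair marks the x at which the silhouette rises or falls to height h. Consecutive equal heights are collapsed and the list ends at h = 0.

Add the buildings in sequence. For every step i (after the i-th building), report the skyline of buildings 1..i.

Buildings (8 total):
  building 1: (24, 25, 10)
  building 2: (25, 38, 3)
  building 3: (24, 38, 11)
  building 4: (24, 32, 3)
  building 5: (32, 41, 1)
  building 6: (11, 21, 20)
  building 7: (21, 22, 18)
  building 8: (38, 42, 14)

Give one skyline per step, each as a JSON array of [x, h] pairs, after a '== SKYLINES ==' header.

== SKYLINES ==
[[24,10],[25,0]]
[[24,10],[25,3],[38,0]]
[[24,11],[38,0]]
[[24,11],[38,0]]
[[24,11],[38,1],[41,0]]
[[11,20],[21,0],[24,11],[38,1],[41,0]]
[[11,20],[21,18],[22,0],[24,11],[38,1],[41,0]]
[[11,20],[21,18],[22,0],[24,11],[38,14],[42,0]]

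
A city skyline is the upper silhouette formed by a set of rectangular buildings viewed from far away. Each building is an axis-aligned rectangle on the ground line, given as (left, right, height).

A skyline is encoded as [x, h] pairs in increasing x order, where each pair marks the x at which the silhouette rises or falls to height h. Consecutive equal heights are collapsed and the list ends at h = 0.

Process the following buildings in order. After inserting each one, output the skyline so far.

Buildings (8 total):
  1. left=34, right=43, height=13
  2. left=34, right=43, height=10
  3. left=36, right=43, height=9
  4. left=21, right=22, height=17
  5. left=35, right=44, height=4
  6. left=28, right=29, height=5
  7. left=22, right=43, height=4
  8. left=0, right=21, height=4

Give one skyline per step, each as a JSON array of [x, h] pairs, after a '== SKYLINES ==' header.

== SKYLINES ==
[[34,13],[43,0]]
[[34,13],[43,0]]
[[34,13],[43,0]]
[[21,17],[22,0],[34,13],[43,0]]
[[21,17],[22,0],[34,13],[43,4],[44,0]]
[[21,17],[22,0],[28,5],[29,0],[34,13],[43,4],[44,0]]
[[21,17],[22,4],[28,5],[29,4],[34,13],[43,4],[44,0]]
[[0,4],[21,17],[22,4],[28,5],[29,4],[34,13],[43,4],[44,0]]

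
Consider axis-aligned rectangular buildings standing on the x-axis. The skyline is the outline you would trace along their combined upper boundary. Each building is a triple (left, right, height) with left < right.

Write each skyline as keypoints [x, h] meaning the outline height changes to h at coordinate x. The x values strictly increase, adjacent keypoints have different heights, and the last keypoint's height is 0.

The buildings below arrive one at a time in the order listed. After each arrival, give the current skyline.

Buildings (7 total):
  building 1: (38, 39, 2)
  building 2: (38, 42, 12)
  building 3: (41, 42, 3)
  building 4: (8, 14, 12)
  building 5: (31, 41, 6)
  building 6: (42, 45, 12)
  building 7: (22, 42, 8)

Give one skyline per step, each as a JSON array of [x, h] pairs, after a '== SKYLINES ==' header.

== SKYLINES ==
[[38,2],[39,0]]
[[38,12],[42,0]]
[[38,12],[42,0]]
[[8,12],[14,0],[38,12],[42,0]]
[[8,12],[14,0],[31,6],[38,12],[42,0]]
[[8,12],[14,0],[31,6],[38,12],[45,0]]
[[8,12],[14,0],[22,8],[38,12],[45,0]]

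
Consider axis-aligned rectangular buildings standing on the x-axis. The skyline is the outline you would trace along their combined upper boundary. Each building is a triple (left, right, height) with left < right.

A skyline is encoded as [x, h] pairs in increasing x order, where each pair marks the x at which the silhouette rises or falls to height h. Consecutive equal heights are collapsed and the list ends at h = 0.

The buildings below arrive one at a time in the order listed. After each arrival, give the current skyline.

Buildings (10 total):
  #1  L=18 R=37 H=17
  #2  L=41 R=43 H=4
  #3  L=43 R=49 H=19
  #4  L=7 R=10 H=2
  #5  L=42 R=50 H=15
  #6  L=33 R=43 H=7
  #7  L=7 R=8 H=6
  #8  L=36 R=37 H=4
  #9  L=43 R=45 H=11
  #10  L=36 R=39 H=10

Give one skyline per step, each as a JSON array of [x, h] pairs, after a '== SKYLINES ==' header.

== SKYLINES ==
[[18,17],[37,0]]
[[18,17],[37,0],[41,4],[43,0]]
[[18,17],[37,0],[41,4],[43,19],[49,0]]
[[7,2],[10,0],[18,17],[37,0],[41,4],[43,19],[49,0]]
[[7,2],[10,0],[18,17],[37,0],[41,4],[42,15],[43,19],[49,15],[50,0]]
[[7,2],[10,0],[18,17],[37,7],[42,15],[43,19],[49,15],[50,0]]
[[7,6],[8,2],[10,0],[18,17],[37,7],[42,15],[43,19],[49,15],[50,0]]
[[7,6],[8,2],[10,0],[18,17],[37,7],[42,15],[43,19],[49,15],[50,0]]
[[7,6],[8,2],[10,0],[18,17],[37,7],[42,15],[43,19],[49,15],[50,0]]
[[7,6],[8,2],[10,0],[18,17],[37,10],[39,7],[42,15],[43,19],[49,15],[50,0]]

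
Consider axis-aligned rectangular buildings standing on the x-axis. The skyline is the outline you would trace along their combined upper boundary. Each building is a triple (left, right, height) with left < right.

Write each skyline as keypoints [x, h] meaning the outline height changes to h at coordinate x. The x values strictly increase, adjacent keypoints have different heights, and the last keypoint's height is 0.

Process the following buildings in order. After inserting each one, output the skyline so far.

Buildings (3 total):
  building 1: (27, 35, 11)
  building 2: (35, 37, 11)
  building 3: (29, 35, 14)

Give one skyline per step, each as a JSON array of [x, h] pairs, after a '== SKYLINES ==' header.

== SKYLINES ==
[[27,11],[35,0]]
[[27,11],[37,0]]
[[27,11],[29,14],[35,11],[37,0]]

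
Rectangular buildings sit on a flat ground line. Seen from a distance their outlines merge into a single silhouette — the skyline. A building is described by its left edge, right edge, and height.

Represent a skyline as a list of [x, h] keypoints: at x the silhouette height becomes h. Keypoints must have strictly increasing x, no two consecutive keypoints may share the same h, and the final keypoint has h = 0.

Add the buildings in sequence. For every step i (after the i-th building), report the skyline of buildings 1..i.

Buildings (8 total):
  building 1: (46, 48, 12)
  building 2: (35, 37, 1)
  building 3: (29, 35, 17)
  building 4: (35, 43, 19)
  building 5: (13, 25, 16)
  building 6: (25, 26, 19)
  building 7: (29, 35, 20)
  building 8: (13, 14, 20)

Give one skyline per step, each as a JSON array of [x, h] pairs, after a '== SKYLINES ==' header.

== SKYLINES ==
[[46,12],[48,0]]
[[35,1],[37,0],[46,12],[48,0]]
[[29,17],[35,1],[37,0],[46,12],[48,0]]
[[29,17],[35,19],[43,0],[46,12],[48,0]]
[[13,16],[25,0],[29,17],[35,19],[43,0],[46,12],[48,0]]
[[13,16],[25,19],[26,0],[29,17],[35,19],[43,0],[46,12],[48,0]]
[[13,16],[25,19],[26,0],[29,20],[35,19],[43,0],[46,12],[48,0]]
[[13,20],[14,16],[25,19],[26,0],[29,20],[35,19],[43,0],[46,12],[48,0]]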